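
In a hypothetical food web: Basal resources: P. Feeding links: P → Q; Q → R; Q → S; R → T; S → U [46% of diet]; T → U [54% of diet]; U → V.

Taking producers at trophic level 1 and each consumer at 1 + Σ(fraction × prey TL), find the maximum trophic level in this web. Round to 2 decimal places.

5.54

Q: 1 + 1 = 2
R: 1 + 2 = 3
S: 1 + 2 = 3
T: 1 + 3 = 4
U: 1 + (0.46×3 + 0.54×4) = 4.54
V: 1 + 4.54 = 5.54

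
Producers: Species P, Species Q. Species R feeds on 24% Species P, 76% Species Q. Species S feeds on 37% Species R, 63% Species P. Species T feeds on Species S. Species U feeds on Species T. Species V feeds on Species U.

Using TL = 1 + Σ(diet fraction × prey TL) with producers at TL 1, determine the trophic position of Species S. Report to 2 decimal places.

Species R: 1 + (0.24×1 + 0.76×1) = 2
Species S: 1 + (0.37×2 + 0.63×1) = 2.37
Species T: 1 + 2.37 = 3.37
Species U: 1 + 3.37 = 4.37
Species V: 1 + 4.37 = 5.37

2.37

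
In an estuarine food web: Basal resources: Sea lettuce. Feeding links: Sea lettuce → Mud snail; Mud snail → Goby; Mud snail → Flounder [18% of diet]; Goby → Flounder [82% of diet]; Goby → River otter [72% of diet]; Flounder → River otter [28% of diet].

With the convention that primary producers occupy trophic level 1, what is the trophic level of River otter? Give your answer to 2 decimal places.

Mud snail: 1 + 1 = 2
Goby: 1 + 2 = 3
Flounder: 1 + (0.18×2 + 0.82×3) = 3.82
River otter: 1 + (0.72×3 + 0.28×3.82) = 4.2296

4.23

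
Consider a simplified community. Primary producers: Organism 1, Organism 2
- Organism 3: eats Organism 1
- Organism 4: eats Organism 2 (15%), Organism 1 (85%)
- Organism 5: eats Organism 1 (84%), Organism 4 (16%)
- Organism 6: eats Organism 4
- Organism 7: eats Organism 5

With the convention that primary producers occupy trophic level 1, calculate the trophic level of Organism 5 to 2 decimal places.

Organism 3: 1 + 1 = 2
Organism 4: 1 + (0.15×1 + 0.85×1) = 2
Organism 5: 1 + (0.84×1 + 0.16×2) = 2.16
Organism 6: 1 + 2 = 3
Organism 7: 1 + 2.16 = 3.16

2.16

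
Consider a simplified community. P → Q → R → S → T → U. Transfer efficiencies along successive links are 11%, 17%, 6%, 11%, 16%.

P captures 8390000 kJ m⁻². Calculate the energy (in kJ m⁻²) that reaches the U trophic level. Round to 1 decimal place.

165.7 kJ m⁻²

Q: 8390000 × 0.11 = 922900 kJ m⁻²
R: 922900 × 0.17 = 156893 kJ m⁻²
S: 156893 × 0.06 = 9413.58 kJ m⁻²
T: 9413.58 × 0.11 = 1035.4938 kJ m⁻²
U: 1035.4938 × 0.16 = 165.679008 kJ m⁻²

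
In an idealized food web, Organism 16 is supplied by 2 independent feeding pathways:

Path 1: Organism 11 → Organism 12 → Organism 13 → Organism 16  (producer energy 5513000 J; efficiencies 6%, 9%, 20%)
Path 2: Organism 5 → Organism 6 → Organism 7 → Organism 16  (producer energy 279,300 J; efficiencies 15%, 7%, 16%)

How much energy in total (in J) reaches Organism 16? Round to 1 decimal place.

6423.3 J

Path 1: 5513000 × 0.06 × 0.09 × 0.2 = 5954.04 J
Path 2: 279300 × 0.15 × 0.07 × 0.16 = 469.224 J
Total at Organism 16: 5954.04 + 469.224 = 6423.264 J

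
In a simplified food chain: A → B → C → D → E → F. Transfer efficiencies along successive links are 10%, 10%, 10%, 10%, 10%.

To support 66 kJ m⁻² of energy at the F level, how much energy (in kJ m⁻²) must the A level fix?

Cumulative transfer efficiency: 0.1 × 0.1 × 0.1 × 0.1 × 0.1 = 0.00001
A energy = 66 / 0.00001 = 6600000 kJ m⁻²

6600000 kJ m⁻²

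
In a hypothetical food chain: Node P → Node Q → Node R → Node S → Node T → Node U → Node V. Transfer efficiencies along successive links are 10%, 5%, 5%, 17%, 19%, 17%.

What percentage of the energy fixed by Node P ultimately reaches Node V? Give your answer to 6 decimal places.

0.000137%

Product of link efficiencies: 0.1 × 0.05 × 0.05 × 0.17 × 0.19 × 0.17 = 0.00000137275
As a percentage: 0.00000137275 × 100 = 0.000137%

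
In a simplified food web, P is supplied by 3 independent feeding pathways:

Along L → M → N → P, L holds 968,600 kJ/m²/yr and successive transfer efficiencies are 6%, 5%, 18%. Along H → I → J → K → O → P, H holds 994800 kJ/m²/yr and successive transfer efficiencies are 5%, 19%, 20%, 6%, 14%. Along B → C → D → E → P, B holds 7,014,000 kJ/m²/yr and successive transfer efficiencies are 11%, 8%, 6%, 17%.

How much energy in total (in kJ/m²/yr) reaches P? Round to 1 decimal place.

1168.5 kJ/m²/yr

Via L: 968600 × 0.06 × 0.05 × 0.18 = 523.044 kJ/m²/yr
Via H: 994800 × 0.05 × 0.19 × 0.2 × 0.06 × 0.14 = 15.877008 kJ/m²/yr
Via B: 7014000 × 0.11 × 0.08 × 0.06 × 0.17 = 629.57664 kJ/m²/yr
Total at P: 523.044 + 15.877008 + 629.57664 = 1168.497648 kJ/m²/yr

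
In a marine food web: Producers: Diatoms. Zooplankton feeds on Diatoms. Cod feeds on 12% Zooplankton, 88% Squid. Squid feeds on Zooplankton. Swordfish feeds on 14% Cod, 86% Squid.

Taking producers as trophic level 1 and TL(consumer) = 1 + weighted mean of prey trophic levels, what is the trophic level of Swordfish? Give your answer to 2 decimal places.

Zooplankton: 1 + 1 = 2
Squid: 1 + 2 = 3
Cod: 1 + (0.12×2 + 0.88×3) = 3.88
Swordfish: 1 + (0.14×3.88 + 0.86×3) = 4.1232

4.12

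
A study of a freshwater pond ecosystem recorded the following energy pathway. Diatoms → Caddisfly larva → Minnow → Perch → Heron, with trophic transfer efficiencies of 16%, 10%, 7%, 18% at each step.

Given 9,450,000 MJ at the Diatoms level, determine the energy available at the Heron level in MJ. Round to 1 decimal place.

Caddisfly larva: 9450000 × 0.16 = 1512000 MJ
Minnow: 1512000 × 0.1 = 151200 MJ
Perch: 151200 × 0.07 = 10584 MJ
Heron: 10584 × 0.18 = 1905.12 MJ

1905.1 MJ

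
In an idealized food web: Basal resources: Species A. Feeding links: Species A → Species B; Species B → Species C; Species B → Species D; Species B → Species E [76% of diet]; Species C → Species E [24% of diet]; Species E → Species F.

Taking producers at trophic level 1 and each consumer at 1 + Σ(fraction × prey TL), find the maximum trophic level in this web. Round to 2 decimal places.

Species B: 1 + 1 = 2
Species C: 1 + 2 = 3
Species D: 1 + 2 = 3
Species E: 1 + (0.76×2 + 0.24×3) = 3.24
Species F: 1 + 3.24 = 4.24

4.24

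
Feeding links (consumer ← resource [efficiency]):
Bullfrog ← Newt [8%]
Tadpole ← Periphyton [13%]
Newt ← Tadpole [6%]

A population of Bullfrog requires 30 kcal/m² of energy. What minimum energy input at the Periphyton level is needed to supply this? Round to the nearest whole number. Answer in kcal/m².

Cumulative transfer efficiency: 0.13 × 0.06 × 0.08 = 0.000624
Periphyton energy = 30 / 0.000624 = 48077 kcal/m²

48077 kcal/m²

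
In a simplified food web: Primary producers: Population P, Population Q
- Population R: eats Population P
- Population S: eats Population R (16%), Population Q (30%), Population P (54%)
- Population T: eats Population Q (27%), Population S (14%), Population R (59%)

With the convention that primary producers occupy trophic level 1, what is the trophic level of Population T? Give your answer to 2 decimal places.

Population R: 1 + 1 = 2
Population S: 1 + (0.16×2 + 0.3×1 + 0.54×1) = 2.16
Population T: 1 + (0.27×1 + 0.14×2.16 + 0.59×2) = 2.7524

2.75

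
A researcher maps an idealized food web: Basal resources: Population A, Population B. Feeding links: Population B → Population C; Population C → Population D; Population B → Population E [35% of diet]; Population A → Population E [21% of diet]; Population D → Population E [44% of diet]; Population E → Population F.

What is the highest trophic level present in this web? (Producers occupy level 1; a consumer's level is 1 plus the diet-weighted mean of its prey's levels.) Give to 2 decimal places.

Population C: 1 + 1 = 2
Population D: 1 + 2 = 3
Population E: 1 + (0.35×1 + 0.21×1 + 0.44×3) = 2.88
Population F: 1 + 2.88 = 3.88

3.88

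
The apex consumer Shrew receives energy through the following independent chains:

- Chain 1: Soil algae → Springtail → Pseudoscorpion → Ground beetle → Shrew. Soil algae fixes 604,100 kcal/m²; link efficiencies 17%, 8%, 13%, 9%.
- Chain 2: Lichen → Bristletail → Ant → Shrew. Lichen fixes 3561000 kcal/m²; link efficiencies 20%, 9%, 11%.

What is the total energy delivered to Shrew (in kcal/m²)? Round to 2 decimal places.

Chain 1: 604100 × 0.17 × 0.08 × 0.13 × 0.09 = 96.124392 kcal/m²
Chain 2: 3561000 × 0.2 × 0.09 × 0.11 = 7050.78 kcal/m²
Total at Shrew: 96.124392 + 7050.78 = 7146.904392 kcal/m²

7146.90 kcal/m²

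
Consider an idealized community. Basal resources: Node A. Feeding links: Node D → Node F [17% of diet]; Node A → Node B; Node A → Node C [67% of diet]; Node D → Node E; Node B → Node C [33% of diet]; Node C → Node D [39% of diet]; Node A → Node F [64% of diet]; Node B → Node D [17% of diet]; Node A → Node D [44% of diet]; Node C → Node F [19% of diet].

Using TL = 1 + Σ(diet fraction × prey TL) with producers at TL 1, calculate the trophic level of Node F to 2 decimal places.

Node B: 1 + 1 = 2
Node C: 1 + (0.33×2 + 0.67×1) = 2.33
Node D: 1 + (0.44×1 + 0.17×2 + 0.39×2.33) = 2.6887
Node E: 1 + 2.6887 = 3.6887
Node F: 1 + (0.19×2.33 + 0.17×2.6887 + 0.64×1) = 2.539779

2.54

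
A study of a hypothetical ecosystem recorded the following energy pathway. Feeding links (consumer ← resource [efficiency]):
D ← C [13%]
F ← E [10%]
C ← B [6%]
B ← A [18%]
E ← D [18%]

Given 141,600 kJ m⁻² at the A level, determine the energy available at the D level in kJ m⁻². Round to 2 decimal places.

B: 141600 × 0.18 = 25488 kJ m⁻²
C: 25488 × 0.06 = 1529.28 kJ m⁻²
D: 1529.28 × 0.13 = 198.8064 kJ m⁻²

198.81 kJ m⁻²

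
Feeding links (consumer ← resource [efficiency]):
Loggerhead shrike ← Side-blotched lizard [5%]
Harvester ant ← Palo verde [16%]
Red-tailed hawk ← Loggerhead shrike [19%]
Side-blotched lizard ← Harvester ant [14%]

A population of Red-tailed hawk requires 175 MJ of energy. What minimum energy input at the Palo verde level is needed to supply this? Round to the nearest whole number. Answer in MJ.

Cumulative transfer efficiency: 0.16 × 0.14 × 0.05 × 0.19 = 0.0002128
Palo verde energy = 175 / 0.0002128 = 822368 MJ

822368 MJ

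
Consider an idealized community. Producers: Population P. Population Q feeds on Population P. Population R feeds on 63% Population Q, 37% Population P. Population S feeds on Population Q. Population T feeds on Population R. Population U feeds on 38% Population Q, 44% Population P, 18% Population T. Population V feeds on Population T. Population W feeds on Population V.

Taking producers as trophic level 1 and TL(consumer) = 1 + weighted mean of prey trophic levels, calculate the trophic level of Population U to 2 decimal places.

2.85

Population Q: 1 + 1 = 2
Population R: 1 + (0.63×2 + 0.37×1) = 2.63
Population S: 1 + 2 = 3
Population T: 1 + 2.63 = 3.63
Population U: 1 + (0.38×2 + 0.44×1 + 0.18×3.63) = 2.8534
Population V: 1 + 3.63 = 4.63
Population W: 1 + 4.63 = 5.63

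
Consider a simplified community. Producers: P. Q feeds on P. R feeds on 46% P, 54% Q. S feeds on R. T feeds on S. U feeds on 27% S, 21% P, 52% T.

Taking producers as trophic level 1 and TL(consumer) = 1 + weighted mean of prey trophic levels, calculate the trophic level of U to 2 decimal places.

4.53

Q: 1 + 1 = 2
R: 1 + (0.46×1 + 0.54×2) = 2.54
S: 1 + 2.54 = 3.54
T: 1 + 3.54 = 4.54
U: 1 + (0.27×3.54 + 0.21×1 + 0.52×4.54) = 4.5266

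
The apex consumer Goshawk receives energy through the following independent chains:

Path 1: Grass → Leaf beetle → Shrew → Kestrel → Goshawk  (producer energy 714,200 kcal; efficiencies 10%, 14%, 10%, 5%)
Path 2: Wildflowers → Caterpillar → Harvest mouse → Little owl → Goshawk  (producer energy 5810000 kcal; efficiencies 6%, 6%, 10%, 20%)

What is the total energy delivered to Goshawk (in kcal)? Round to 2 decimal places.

Path 1: 714200 × 0.1 × 0.14 × 0.1 × 0.05 = 49.994 kcal
Path 2: 5810000 × 0.06 × 0.06 × 0.1 × 0.2 = 418.32 kcal
Total at Goshawk: 49.994 + 418.32 = 468.314 kcal

468.31 kcal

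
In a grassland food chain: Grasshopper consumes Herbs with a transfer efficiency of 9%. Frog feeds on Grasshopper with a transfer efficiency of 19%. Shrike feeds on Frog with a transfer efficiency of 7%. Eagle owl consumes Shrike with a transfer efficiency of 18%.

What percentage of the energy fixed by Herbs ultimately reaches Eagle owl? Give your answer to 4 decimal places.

Product of link efficiencies: 0.09 × 0.19 × 0.07 × 0.18 = 0.00021546
As a percentage: 0.00021546 × 100 = 0.0215%

0.0215%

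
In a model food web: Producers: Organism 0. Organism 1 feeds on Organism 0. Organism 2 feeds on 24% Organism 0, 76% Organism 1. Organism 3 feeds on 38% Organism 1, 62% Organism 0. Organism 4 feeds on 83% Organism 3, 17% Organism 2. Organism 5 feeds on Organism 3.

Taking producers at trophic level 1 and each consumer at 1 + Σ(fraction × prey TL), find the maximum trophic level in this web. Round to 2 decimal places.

3.44

Organism 1: 1 + 1 = 2
Organism 2: 1 + (0.24×1 + 0.76×2) = 2.76
Organism 3: 1 + (0.38×2 + 0.62×1) = 2.38
Organism 4: 1 + (0.83×2.38 + 0.17×2.76) = 3.4446
Organism 5: 1 + 2.38 = 3.38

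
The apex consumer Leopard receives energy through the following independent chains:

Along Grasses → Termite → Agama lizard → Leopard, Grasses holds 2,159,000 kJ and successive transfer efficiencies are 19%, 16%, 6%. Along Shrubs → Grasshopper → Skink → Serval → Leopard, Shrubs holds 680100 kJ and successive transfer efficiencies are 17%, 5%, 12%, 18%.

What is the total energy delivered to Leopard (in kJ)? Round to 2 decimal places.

Via Grasses: 2159000 × 0.19 × 0.16 × 0.06 = 3938.016 kJ
Via Shrubs: 680100 × 0.17 × 0.05 × 0.12 × 0.18 = 124.86636 kJ
Total at Leopard: 3938.016 + 124.86636 = 4062.88236 kJ

4062.88 kJ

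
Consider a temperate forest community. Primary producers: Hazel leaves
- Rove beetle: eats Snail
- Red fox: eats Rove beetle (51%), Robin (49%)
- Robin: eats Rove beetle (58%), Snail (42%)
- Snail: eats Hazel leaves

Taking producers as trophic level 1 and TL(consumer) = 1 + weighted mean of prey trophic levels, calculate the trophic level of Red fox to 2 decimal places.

Snail: 1 + 1 = 2
Rove beetle: 1 + 2 = 3
Robin: 1 + (0.58×3 + 0.42×2) = 3.58
Red fox: 1 + (0.51×3 + 0.49×3.58) = 4.2842

4.28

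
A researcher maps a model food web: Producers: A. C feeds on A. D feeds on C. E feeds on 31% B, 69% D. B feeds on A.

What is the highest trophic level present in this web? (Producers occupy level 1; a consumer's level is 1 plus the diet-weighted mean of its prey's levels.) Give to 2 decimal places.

B: 1 + 1 = 2
C: 1 + 1 = 2
D: 1 + 2 = 3
E: 1 + (0.31×2 + 0.69×3) = 3.69

3.69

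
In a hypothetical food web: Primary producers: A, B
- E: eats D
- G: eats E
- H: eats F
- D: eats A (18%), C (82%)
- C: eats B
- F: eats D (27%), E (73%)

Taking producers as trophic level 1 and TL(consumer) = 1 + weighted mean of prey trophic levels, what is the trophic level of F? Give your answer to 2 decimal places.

C: 1 + 1 = 2
D: 1 + (0.18×1 + 0.82×2) = 2.82
E: 1 + 2.82 = 3.82
F: 1 + (0.27×2.82 + 0.73×3.82) = 4.55
G: 1 + 3.82 = 4.82
H: 1 + 4.55 = 5.55

4.55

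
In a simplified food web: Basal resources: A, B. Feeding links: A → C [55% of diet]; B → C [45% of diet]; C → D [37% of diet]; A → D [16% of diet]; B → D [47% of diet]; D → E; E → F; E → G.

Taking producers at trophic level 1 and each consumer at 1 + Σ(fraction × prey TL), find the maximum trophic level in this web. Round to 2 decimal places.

C: 1 + (0.55×1 + 0.45×1) = 2
D: 1 + (0.37×2 + 0.16×1 + 0.47×1) = 2.37
E: 1 + 2.37 = 3.37
F: 1 + 3.37 = 4.37
G: 1 + 3.37 = 4.37

4.37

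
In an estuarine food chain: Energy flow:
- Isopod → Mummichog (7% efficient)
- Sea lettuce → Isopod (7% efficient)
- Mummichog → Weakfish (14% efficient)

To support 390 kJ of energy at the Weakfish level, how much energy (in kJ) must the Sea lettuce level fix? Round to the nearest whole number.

Cumulative transfer efficiency: 0.07 × 0.07 × 0.14 = 0.000686
Sea lettuce energy = 390 / 0.000686 = 568513 kJ

568513 kJ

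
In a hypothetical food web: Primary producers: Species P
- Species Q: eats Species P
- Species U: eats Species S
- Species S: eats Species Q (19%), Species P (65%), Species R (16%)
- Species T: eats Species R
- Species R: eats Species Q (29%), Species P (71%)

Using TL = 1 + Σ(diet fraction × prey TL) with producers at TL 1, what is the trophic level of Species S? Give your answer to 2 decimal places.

Species Q: 1 + 1 = 2
Species R: 1 + (0.29×2 + 0.71×1) = 2.29
Species S: 1 + (0.19×2 + 0.65×1 + 0.16×2.29) = 2.3964
Species T: 1 + 2.29 = 3.29
Species U: 1 + 2.3964 = 3.3964

2.40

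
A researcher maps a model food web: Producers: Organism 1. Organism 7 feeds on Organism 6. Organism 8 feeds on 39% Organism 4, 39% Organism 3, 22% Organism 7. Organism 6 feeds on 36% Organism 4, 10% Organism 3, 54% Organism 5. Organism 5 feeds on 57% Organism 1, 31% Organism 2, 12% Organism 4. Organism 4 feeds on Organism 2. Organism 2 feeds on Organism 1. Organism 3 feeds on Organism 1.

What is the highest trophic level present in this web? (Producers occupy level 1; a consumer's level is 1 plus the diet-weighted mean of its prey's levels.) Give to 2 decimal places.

Organism 2: 1 + 1 = 2
Organism 3: 1 + 1 = 2
Organism 4: 1 + 2 = 3
Organism 5: 1 + (0.57×1 + 0.31×2 + 0.12×3) = 2.55
Organism 6: 1 + (0.36×3 + 0.1×2 + 0.54×2.55) = 3.657
Organism 7: 1 + 3.657 = 4.657
Organism 8: 1 + (0.39×3 + 0.39×2 + 0.22×4.657) = 3.97454

4.66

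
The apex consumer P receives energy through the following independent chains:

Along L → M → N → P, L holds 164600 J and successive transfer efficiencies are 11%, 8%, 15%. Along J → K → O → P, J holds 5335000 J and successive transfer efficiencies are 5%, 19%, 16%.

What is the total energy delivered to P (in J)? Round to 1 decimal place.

8326.5 J

Via L: 164600 × 0.11 × 0.08 × 0.15 = 217.272 J
Via J: 5335000 × 0.05 × 0.19 × 0.16 = 8109.2 J
Total at P: 217.272 + 8109.2 = 8326.472 J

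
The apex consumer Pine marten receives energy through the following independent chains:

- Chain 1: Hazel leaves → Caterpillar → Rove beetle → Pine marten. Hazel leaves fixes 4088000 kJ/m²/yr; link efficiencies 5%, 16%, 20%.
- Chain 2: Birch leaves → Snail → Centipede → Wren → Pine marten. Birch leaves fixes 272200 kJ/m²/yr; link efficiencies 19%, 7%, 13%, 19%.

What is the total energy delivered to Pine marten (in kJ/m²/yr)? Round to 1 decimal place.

Chain 1: 4088000 × 0.05 × 0.16 × 0.2 = 6540.8 kJ/m²/yr
Chain 2: 272200 × 0.19 × 0.07 × 0.13 × 0.19 = 89.420422 kJ/m²/yr
Total at Pine marten: 6540.8 + 89.420422 = 6630.220422 kJ/m²/yr

6630.2 kJ/m²/yr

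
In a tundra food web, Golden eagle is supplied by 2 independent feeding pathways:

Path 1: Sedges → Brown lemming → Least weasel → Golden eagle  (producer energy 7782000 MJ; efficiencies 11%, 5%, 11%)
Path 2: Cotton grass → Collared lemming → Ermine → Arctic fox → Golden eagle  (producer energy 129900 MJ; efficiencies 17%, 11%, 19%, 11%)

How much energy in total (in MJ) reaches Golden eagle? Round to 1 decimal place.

4758.9 MJ

Path 1: 7782000 × 0.11 × 0.05 × 0.11 = 4708.11 MJ
Path 2: 129900 × 0.17 × 0.11 × 0.19 × 0.11 = 50.768817 MJ
Total at Golden eagle: 4708.11 + 50.768817 = 4758.878817 MJ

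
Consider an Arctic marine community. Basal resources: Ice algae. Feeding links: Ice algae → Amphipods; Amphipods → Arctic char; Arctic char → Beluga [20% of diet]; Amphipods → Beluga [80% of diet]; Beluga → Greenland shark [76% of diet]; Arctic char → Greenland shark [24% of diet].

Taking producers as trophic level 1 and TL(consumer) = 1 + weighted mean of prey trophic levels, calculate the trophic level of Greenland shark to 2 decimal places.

4.15

Amphipods: 1 + 1 = 2
Arctic char: 1 + 2 = 3
Beluga: 1 + (0.2×3 + 0.8×2) = 3.2
Greenland shark: 1 + (0.76×3.2 + 0.24×3) = 4.152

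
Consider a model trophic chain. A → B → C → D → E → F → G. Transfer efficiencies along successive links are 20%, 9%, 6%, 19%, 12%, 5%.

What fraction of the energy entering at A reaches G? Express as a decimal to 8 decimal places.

Product of link efficiencies: 0.2 × 0.09 × 0.06 × 0.19 × 0.12 × 0.05 = 0.0000012312

0.00000123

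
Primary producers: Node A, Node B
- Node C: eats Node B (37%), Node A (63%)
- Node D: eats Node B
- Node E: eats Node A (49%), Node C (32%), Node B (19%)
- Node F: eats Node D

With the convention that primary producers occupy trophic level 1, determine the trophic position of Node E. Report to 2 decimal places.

2.32

Node C: 1 + (0.37×1 + 0.63×1) = 2
Node D: 1 + 1 = 2
Node E: 1 + (0.49×1 + 0.32×2 + 0.19×1) = 2.32
Node F: 1 + 2 = 3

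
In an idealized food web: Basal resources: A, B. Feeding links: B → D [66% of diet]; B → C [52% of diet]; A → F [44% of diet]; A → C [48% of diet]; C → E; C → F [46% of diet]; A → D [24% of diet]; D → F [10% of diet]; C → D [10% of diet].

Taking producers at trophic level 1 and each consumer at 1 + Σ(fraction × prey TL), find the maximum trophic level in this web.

C: 1 + (0.48×1 + 0.52×1) = 2
D: 1 + (0.1×2 + 0.66×1 + 0.24×1) = 2.1
E: 1 + 2 = 3
F: 1 + (0.44×1 + 0.1×2.1 + 0.46×2) = 2.57

3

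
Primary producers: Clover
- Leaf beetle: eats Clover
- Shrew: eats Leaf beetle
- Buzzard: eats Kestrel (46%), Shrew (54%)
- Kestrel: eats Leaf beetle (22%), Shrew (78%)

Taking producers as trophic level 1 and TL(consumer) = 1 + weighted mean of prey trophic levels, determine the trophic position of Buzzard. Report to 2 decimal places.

Leaf beetle: 1 + 1 = 2
Shrew: 1 + 2 = 3
Kestrel: 1 + (0.22×2 + 0.78×3) = 3.78
Buzzard: 1 + (0.46×3.78 + 0.54×3) = 4.3588

4.36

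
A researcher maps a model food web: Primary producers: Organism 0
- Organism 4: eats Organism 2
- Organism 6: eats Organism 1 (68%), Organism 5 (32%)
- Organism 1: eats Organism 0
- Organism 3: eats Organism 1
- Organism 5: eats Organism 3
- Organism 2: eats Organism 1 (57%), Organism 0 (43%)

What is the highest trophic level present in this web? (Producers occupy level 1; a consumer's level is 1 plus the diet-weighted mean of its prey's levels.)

Organism 1: 1 + 1 = 2
Organism 2: 1 + (0.57×2 + 0.43×1) = 2.57
Organism 3: 1 + 2 = 3
Organism 4: 1 + 2.57 = 3.57
Organism 5: 1 + 3 = 4
Organism 6: 1 + (0.68×2 + 0.32×4) = 3.64

4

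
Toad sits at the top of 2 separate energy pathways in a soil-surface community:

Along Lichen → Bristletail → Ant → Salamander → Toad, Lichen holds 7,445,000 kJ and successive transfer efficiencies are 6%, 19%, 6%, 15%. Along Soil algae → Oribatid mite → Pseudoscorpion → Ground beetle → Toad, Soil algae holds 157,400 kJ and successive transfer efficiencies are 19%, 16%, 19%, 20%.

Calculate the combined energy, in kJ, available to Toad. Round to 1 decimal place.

945.7 kJ

Via Lichen: 7445000 × 0.06 × 0.19 × 0.06 × 0.15 = 763.857 kJ
Via Soil algae: 157400 × 0.19 × 0.16 × 0.19 × 0.2 = 181.82848 kJ
Total at Toad: 763.857 + 181.82848 = 945.68548 kJ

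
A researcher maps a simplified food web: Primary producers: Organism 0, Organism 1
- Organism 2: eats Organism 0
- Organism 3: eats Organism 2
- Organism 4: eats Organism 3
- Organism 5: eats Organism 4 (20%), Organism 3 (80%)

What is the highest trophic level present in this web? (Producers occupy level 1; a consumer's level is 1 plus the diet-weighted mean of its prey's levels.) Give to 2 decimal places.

4.20

Organism 2: 1 + 1 = 2
Organism 3: 1 + 2 = 3
Organism 4: 1 + 3 = 4
Organism 5: 1 + (0.2×4 + 0.8×3) = 4.2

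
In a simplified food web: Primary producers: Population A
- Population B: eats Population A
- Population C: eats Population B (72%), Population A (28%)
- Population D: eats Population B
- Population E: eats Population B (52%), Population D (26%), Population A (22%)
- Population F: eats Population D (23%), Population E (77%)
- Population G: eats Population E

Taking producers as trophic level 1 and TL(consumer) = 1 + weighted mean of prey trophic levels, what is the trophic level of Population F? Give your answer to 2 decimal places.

Population B: 1 + 1 = 2
Population C: 1 + (0.72×2 + 0.28×1) = 2.72
Population D: 1 + 2 = 3
Population E: 1 + (0.52×2 + 0.26×3 + 0.22×1) = 3.04
Population F: 1 + (0.23×3 + 0.77×3.04) = 4.0308
Population G: 1 + 3.04 = 4.04

4.03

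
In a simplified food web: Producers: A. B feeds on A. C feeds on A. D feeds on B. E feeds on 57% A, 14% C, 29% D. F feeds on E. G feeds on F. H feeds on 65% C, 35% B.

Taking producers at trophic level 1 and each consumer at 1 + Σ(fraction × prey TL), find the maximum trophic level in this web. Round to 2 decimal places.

B: 1 + 1 = 2
C: 1 + 1 = 2
D: 1 + 2 = 3
E: 1 + (0.57×1 + 0.14×2 + 0.29×3) = 2.72
F: 1 + 2.72 = 3.72
G: 1 + 3.72 = 4.72
H: 1 + (0.65×2 + 0.35×2) = 3

4.72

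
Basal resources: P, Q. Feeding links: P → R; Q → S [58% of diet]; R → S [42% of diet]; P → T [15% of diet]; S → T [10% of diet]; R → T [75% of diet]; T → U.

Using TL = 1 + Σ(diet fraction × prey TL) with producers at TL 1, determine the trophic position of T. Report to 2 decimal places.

R: 1 + 1 = 2
S: 1 + (0.58×1 + 0.42×2) = 2.42
T: 1 + (0.15×1 + 0.1×2.42 + 0.75×2) = 2.892
U: 1 + 2.892 = 3.892

2.89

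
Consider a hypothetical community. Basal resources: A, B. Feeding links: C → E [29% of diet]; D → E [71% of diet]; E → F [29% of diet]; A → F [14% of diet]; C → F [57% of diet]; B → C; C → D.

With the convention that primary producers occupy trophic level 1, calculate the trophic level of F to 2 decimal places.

C: 1 + 1 = 2
D: 1 + 2 = 3
E: 1 + (0.29×2 + 0.71×3) = 3.71
F: 1 + (0.29×3.71 + 0.57×2 + 0.14×1) = 3.3559

3.36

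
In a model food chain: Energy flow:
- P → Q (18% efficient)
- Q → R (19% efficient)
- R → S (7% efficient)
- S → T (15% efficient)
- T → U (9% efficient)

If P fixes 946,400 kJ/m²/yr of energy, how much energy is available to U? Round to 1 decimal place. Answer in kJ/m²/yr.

Q: 946400 × 0.18 = 170352 kJ/m²/yr
R: 170352 × 0.19 = 32366.88 kJ/m²/yr
S: 32366.88 × 0.07 = 2265.6816 kJ/m²/yr
T: 2265.6816 × 0.15 = 339.85224 kJ/m²/yr
U: 339.85224 × 0.09 = 30.5867016 kJ/m²/yr

30.6 kJ/m²/yr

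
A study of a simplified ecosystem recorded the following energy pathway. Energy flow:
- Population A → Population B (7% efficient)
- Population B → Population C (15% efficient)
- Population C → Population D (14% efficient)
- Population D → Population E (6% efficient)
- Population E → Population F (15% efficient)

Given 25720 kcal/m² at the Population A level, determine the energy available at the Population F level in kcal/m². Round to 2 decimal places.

0.34 kcal/m²

Population B: 25720 × 0.07 = 1800.4 kcal/m²
Population C: 1800.4 × 0.15 = 270.06 kcal/m²
Population D: 270.06 × 0.14 = 37.8084 kcal/m²
Population E: 37.8084 × 0.06 = 2.268504 kcal/m²
Population F: 2.268504 × 0.15 = 0.3402756 kcal/m²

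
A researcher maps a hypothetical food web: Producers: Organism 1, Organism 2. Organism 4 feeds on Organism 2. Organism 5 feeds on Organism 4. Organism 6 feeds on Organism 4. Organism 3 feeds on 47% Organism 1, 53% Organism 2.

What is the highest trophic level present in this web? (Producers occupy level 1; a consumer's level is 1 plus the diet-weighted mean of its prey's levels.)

3

Organism 3: 1 + (0.47×1 + 0.53×1) = 2
Organism 4: 1 + 1 = 2
Organism 5: 1 + 2 = 3
Organism 6: 1 + 2 = 3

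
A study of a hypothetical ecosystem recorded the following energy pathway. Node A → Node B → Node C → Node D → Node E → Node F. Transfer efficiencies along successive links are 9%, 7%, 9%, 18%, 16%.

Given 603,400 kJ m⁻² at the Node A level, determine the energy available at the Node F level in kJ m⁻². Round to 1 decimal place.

9.9 kJ m⁻²

Node B: 603400 × 0.09 = 54306 kJ m⁻²
Node C: 54306 × 0.07 = 3801.42 kJ m⁻²
Node D: 3801.42 × 0.09 = 342.1278 kJ m⁻²
Node E: 342.1278 × 0.18 = 61.583004 kJ m⁻²
Node F: 61.583004 × 0.16 = 9.85328064 kJ m⁻²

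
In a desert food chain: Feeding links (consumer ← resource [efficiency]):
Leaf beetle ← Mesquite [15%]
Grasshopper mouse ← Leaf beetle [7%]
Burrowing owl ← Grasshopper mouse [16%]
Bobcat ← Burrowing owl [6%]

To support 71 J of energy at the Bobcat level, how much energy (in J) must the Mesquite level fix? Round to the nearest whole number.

Cumulative transfer efficiency: 0.15 × 0.07 × 0.16 × 0.06 = 0.0001008
Mesquite energy = 71 / 0.0001008 = 704365 J

704365 J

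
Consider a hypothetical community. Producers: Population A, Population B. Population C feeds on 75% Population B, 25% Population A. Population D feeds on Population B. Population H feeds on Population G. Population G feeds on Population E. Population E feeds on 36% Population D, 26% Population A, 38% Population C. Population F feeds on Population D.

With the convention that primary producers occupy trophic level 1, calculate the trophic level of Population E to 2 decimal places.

2.74

Population C: 1 + (0.75×1 + 0.25×1) = 2
Population D: 1 + 1 = 2
Population E: 1 + (0.36×2 + 0.26×1 + 0.38×2) = 2.74
Population F: 1 + 2 = 3
Population G: 1 + 2.74 = 3.74
Population H: 1 + 3.74 = 4.74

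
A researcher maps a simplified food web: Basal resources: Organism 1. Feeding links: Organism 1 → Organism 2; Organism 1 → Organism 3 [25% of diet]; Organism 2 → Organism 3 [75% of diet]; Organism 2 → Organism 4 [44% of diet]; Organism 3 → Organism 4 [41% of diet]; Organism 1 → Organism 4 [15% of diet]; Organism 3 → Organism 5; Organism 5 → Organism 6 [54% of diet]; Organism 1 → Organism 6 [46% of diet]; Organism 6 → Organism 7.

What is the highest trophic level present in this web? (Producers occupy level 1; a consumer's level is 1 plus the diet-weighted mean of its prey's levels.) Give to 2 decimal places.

4.49

Organism 2: 1 + 1 = 2
Organism 3: 1 + (0.25×1 + 0.75×2) = 2.75
Organism 4: 1 + (0.44×2 + 0.41×2.75 + 0.15×1) = 3.1575
Organism 5: 1 + 2.75 = 3.75
Organism 6: 1 + (0.54×3.75 + 0.46×1) = 3.485
Organism 7: 1 + 3.485 = 4.485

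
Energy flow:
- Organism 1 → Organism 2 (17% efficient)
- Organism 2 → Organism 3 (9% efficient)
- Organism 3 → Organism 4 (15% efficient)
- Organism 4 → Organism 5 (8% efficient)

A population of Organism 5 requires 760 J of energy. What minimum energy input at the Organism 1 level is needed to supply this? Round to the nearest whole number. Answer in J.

Cumulative transfer efficiency: 0.17 × 0.09 × 0.15 × 0.08 = 0.0001836
Organism 1 energy = 760 / 0.0001836 = 4139434 J

4139434 J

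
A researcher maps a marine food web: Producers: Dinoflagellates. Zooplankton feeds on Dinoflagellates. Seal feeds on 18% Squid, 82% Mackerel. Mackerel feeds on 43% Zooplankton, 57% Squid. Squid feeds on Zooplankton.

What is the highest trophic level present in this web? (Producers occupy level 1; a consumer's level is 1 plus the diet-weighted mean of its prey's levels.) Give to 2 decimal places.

4.47

Zooplankton: 1 + 1 = 2
Squid: 1 + 2 = 3
Mackerel: 1 + (0.43×2 + 0.57×3) = 3.57
Seal: 1 + (0.18×3 + 0.82×3.57) = 4.4674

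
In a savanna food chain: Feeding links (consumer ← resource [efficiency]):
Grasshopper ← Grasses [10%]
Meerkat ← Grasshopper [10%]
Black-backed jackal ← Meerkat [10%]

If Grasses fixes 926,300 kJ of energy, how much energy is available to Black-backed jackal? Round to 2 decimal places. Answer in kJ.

Grasshopper: 926300 × 0.1 = 92630 kJ
Meerkat: 92630 × 0.1 = 9263 kJ
Black-backed jackal: 9263 × 0.1 = 926.3 kJ

926.30 kJ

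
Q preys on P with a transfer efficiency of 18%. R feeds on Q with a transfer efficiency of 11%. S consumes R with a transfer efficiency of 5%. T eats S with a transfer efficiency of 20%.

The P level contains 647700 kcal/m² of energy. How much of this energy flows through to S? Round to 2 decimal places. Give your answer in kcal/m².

641.22 kcal/m²

Q: 647700 × 0.18 = 116586 kcal/m²
R: 116586 × 0.11 = 12824.46 kcal/m²
S: 12824.46 × 0.05 = 641.223 kcal/m²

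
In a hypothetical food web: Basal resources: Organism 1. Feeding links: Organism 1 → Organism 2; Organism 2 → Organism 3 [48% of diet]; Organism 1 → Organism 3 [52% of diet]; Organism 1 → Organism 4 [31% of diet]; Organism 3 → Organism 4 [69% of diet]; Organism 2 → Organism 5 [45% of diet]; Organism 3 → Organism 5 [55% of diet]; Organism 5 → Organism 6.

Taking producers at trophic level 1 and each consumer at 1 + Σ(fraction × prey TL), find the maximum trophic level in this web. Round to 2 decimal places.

4.26

Organism 2: 1 + 1 = 2
Organism 3: 1 + (0.48×2 + 0.52×1) = 2.48
Organism 4: 1 + (0.31×1 + 0.69×2.48) = 3.0212
Organism 5: 1 + (0.45×2 + 0.55×2.48) = 3.264
Organism 6: 1 + 3.264 = 4.264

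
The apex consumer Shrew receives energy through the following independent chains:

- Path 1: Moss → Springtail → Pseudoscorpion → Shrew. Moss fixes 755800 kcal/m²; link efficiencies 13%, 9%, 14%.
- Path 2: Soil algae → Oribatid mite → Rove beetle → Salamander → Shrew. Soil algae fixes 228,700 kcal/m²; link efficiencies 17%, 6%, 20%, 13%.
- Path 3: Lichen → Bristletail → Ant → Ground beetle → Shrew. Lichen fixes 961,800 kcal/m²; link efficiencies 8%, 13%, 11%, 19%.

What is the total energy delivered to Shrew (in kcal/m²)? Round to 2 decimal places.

Path 1: 755800 × 0.13 × 0.09 × 0.14 = 1238.0004 kcal/m²
Path 2: 228700 × 0.17 × 0.06 × 0.2 × 0.13 = 60.65124 kcal/m²
Path 3: 961800 × 0.08 × 0.13 × 0.11 × 0.19 = 209.056848 kcal/m²
Total at Shrew: 1238.0004 + 60.65124 + 209.056848 = 1507.708488 kcal/m²

1507.71 kcal/m²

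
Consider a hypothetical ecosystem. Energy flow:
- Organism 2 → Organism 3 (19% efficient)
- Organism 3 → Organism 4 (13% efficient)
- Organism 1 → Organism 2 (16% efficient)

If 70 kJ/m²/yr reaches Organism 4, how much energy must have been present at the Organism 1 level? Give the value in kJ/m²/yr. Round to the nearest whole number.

Cumulative transfer efficiency: 0.16 × 0.19 × 0.13 = 0.003952
Organism 1 energy = 70 / 0.003952 = 17713 kJ/m²/yr

17713 kJ/m²/yr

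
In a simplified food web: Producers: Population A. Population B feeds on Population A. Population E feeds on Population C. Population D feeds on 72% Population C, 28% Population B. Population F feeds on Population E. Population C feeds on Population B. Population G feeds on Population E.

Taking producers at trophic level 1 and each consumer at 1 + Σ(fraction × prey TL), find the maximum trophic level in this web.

5

Population B: 1 + 1 = 2
Population C: 1 + 2 = 3
Population D: 1 + (0.72×3 + 0.28×2) = 3.72
Population E: 1 + 3 = 4
Population F: 1 + 4 = 5
Population G: 1 + 4 = 5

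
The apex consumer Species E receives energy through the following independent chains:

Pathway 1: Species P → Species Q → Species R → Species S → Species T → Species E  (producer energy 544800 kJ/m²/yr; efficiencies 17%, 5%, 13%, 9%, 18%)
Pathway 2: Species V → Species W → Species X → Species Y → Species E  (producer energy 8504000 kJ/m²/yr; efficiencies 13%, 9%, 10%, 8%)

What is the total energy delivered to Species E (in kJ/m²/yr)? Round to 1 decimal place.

805.7 kJ/m²/yr

Pathway 1: 544800 × 0.17 × 0.05 × 0.13 × 0.09 × 0.18 = 9.7524648 kJ/m²/yr
Pathway 2: 8504000 × 0.13 × 0.09 × 0.1 × 0.08 = 795.9744 kJ/m²/yr
Total at Species E: 9.7524648 + 795.9744 = 805.7268648 kJ/m²/yr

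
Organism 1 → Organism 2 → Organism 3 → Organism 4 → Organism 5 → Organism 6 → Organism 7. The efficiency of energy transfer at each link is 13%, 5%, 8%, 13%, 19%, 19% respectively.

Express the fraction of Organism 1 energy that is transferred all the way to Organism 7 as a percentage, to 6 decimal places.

0.000244%

Product of link efficiencies: 0.13 × 0.05 × 0.08 × 0.13 × 0.19 × 0.19 = 0.00000244036
As a percentage: 0.00000244036 × 100 = 0.000244%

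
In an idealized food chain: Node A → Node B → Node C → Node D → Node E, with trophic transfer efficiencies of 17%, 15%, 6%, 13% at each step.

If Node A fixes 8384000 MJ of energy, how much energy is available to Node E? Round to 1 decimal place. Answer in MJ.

1667.6 MJ

Node B: 8384000 × 0.17 = 1425280 MJ
Node C: 1425280 × 0.15 = 213792 MJ
Node D: 213792 × 0.06 = 12827.52 MJ
Node E: 12827.52 × 0.13 = 1667.5776 MJ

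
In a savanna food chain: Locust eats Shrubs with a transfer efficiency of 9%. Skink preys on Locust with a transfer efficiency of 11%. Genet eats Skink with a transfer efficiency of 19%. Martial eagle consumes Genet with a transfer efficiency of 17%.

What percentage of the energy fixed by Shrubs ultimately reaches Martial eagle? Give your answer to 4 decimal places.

0.0320%

Product of link efficiencies: 0.09 × 0.11 × 0.19 × 0.17 = 0.00031977
As a percentage: 0.00031977 × 100 = 0.0320%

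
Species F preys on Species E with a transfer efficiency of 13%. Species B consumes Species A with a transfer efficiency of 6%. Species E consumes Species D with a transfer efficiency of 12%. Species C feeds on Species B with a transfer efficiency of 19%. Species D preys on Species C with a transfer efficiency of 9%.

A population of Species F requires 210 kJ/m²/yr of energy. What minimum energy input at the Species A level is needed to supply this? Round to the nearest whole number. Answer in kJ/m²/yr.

13120408 kJ/m²/yr

Cumulative transfer efficiency: 0.06 × 0.19 × 0.09 × 0.12 × 0.13 = 0.0000160056
Species A energy = 210 / 0.0000160056 = 13120408 kJ/m²/yr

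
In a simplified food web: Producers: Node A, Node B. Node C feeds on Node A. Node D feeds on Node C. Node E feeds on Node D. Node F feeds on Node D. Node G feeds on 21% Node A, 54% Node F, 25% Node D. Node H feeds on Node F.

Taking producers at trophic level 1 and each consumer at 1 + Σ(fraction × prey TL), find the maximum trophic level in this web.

Node C: 1 + 1 = 2
Node D: 1 + 2 = 3
Node E: 1 + 3 = 4
Node F: 1 + 3 = 4
Node G: 1 + (0.21×1 + 0.54×4 + 0.25×3) = 4.12
Node H: 1 + 4 = 5

5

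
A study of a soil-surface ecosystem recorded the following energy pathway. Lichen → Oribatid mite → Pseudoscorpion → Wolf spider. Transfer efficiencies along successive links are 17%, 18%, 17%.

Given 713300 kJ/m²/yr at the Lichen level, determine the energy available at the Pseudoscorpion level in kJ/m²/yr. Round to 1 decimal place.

Oribatid mite: 713300 × 0.17 = 121261 kJ/m²/yr
Pseudoscorpion: 121261 × 0.18 = 21826.98 kJ/m²/yr

21827.0 kJ/m²/yr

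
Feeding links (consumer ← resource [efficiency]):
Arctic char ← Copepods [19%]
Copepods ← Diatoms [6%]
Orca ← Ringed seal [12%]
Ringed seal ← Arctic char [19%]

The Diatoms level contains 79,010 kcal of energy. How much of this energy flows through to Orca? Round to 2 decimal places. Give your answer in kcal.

20.54 kcal

Copepods: 79010 × 0.06 = 4740.6 kcal
Arctic char: 4740.6 × 0.19 = 900.714 kcal
Ringed seal: 900.714 × 0.19 = 171.13566 kcal
Orca: 171.13566 × 0.12 = 20.5362792 kcal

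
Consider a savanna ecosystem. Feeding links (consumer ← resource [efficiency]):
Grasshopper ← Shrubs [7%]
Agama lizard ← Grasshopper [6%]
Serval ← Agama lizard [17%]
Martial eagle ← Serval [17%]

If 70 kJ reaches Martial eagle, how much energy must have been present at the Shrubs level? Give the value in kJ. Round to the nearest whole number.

576701 kJ

Cumulative transfer efficiency: 0.07 × 0.06 × 0.17 × 0.17 = 0.00012138
Shrubs energy = 70 / 0.00012138 = 576701 kJ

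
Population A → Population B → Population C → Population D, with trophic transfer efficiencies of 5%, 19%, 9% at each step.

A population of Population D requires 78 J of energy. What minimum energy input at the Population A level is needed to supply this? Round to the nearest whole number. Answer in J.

Cumulative transfer efficiency: 0.05 × 0.19 × 0.09 = 0.000855
Population A energy = 78 / 0.000855 = 91228 J

91228 J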